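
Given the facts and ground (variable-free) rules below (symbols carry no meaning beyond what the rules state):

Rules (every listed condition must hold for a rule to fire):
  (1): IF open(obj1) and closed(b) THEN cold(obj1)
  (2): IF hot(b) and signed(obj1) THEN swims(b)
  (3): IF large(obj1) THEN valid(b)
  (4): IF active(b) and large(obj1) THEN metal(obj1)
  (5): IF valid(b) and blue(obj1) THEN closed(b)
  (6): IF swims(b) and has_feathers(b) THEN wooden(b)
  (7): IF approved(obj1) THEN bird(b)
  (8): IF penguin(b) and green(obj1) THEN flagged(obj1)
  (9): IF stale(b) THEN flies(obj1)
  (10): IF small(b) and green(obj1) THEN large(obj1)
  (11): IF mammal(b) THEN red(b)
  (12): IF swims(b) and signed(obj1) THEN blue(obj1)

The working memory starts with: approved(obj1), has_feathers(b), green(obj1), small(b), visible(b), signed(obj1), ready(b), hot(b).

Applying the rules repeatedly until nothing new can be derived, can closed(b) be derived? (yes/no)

yes

Round 1 fires (2), (7), (10), giving swims(b), bird(b), large(obj1).
Round 2 fires (3), (6), (12), giving valid(b), wooden(b), blue(obj1).
Round 3 fires (5), giving closed(b).
closed(b) appears in round 3, so it is derivable.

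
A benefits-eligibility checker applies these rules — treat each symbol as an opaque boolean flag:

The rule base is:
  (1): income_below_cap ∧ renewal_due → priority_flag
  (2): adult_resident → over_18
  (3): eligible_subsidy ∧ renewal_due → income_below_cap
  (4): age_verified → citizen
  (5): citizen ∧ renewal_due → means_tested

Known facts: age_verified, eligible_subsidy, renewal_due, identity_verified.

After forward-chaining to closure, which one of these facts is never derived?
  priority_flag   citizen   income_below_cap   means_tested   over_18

Round 1: (3) [eligible_subsidy ∧ renewal_due → income_below_cap]; (4) [age_verified → citizen]. Adds income_below_cap, citizen.
Round 2: (1) [income_below_cap ∧ renewal_due → priority_flag]; (5) [citizen ∧ renewal_due → means_tested]. Adds priority_flag, means_tested.
Derived: means_tested (round 2), citizen (round 1), income_below_cap (round 1), priority_flag (round 2). over_18 never appears in any round.

over_18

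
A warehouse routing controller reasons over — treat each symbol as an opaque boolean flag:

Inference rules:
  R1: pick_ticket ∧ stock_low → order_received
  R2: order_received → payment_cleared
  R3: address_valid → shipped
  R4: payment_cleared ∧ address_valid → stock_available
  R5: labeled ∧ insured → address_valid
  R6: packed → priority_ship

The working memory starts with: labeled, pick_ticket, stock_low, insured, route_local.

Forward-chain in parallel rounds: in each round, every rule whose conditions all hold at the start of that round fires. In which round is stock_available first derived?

3

Round 1: R1 [pick_ticket ∧ stock_low → order_received]; R5 [labeled ∧ insured → address_valid]. Adds order_received, address_valid.
Round 2: R2 [order_received → payment_cleared]; R3 [address_valid → shipped]. Adds payment_cleared, shipped.
Round 3: R4 [payment_cleared ∧ address_valid → stock_available]. Adds stock_available.
stock_available first appears in round 3.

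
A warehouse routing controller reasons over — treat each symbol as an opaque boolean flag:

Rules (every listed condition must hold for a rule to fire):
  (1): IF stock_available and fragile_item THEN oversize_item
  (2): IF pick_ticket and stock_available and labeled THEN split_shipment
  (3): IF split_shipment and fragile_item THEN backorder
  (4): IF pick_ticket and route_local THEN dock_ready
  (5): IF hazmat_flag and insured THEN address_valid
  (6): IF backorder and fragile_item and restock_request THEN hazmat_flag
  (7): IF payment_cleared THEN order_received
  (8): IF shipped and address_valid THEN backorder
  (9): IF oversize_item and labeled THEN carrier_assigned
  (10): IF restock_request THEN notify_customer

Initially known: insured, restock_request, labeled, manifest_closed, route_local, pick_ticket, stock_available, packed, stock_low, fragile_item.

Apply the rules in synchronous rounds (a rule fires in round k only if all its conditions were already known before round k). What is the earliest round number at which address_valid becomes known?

4

Round 1: (1) [IF stock_available and fragile_item THEN oversize_item]; (2) [IF pick_ticket and stock_available and labeled THEN split_shipment]; (4) [IF pick_ticket and route_local THEN dock_ready]; (10) [IF restock_request THEN notify_customer]. Adds oversize_item, split_shipment, dock_ready, notify_customer.
Round 2: (3) [IF split_shipment and fragile_item THEN backorder]; (9) [IF oversize_item and labeled THEN carrier_assigned]. Adds backorder, carrier_assigned.
Round 3: (6) [IF backorder and fragile_item and restock_request THEN hazmat_flag]. Adds hazmat_flag.
Round 4: (5) [IF hazmat_flag and insured THEN address_valid]. Adds address_valid.
address_valid first appears in round 4.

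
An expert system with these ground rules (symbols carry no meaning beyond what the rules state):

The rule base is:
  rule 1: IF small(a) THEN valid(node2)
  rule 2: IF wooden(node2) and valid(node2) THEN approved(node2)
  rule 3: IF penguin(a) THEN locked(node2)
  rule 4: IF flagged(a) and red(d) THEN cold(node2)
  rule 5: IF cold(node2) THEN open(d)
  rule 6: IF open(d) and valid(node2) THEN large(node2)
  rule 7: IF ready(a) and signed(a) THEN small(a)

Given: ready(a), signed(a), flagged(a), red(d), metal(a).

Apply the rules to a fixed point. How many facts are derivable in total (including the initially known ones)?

10

Round 1 — rule 4, rule 7, derive cold(node2), small(a).
Round 2 — rule 1, rule 5, derive valid(node2), open(d).
Round 3 — rule 6, derive large(node2).
Closure: {cold(node2), flagged(a), large(node2), metal(a), open(d), ready(a), red(d), signed(a), small(a), valid(node2)} — 10 facts.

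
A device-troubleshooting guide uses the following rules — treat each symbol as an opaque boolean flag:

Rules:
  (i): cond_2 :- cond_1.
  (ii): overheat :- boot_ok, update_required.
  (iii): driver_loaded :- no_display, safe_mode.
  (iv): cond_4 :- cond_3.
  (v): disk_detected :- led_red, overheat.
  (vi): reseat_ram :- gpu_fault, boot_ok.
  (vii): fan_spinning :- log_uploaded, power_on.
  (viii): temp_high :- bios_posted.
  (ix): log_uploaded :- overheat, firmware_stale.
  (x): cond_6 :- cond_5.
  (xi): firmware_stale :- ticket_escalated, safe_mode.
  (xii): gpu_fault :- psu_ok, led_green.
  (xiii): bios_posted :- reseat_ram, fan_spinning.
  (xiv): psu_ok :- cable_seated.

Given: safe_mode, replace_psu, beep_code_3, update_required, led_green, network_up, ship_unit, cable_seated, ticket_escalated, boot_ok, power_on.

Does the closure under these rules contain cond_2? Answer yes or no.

no

Round 1: (ii) [overheat :- boot_ok, update_required.]; (xi) [firmware_stale :- ticket_escalated, safe_mode.]; (xiv) [psu_ok :- cable_seated.]. New: overheat, firmware_stale, psu_ok.
Round 2: (ix) [log_uploaded :- overheat, firmware_stale.]; (xii) [gpu_fault :- psu_ok, led_green.]. New: log_uploaded, gpu_fault.
Round 3: (vi) [reseat_ram :- gpu_fault, boot_ok.]; (vii) [fan_spinning :- log_uploaded, power_on.]. New: reseat_ram, fan_spinning.
Round 4: (xiii) [bios_posted :- reseat_ram, fan_spinning.]. New: bios_posted.
Round 5: (viii) [temp_high :- bios_posted.]. New: temp_high.
Fixed point reached. cond_2 is concluded only by (i); (i) needs cond_1 (never derived).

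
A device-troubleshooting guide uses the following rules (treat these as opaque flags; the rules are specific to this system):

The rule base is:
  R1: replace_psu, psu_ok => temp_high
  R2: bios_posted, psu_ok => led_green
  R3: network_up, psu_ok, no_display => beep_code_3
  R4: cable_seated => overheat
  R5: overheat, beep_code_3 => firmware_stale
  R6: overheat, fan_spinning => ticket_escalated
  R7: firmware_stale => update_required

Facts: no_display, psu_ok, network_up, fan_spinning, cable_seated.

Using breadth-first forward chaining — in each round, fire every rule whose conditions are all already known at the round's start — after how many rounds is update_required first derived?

[1] R3 [network_up, psu_ok, no_display => beep_code_3]; R4 [cable_seated => overheat]. ⇒ new: beep_code_3, overheat.
[2] R5 [overheat, beep_code_3 => firmware_stale]; R6 [overheat, fan_spinning => ticket_escalated]. ⇒ new: firmware_stale, ticket_escalated.
[3] R7 [firmware_stale => update_required]. ⇒ new: update_required.
update_required first appears in round 3.

3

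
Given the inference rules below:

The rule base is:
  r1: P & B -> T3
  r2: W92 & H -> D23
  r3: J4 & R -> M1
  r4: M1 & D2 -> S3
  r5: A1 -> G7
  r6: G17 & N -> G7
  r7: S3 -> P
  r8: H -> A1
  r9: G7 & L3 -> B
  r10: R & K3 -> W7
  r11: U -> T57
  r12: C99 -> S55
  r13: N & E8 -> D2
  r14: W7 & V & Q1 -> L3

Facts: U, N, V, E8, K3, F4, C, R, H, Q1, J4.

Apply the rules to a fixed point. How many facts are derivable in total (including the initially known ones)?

22

Round 1 — r3, r8, r10, r11, r13, derive M1, A1, W7, T57, D2.
Round 2 — r4, r5, r14, derive S3, G7, L3.
Round 3 — r7, r9, derive P, B.
Round 4 — r1, derive T3.
Closure: {A1, B, C, D2, E8, F4, G7, H, J4, K3, L3, M1, N, P, Q1, R, S3, T3, T57, U, V, W7} — 22 facts.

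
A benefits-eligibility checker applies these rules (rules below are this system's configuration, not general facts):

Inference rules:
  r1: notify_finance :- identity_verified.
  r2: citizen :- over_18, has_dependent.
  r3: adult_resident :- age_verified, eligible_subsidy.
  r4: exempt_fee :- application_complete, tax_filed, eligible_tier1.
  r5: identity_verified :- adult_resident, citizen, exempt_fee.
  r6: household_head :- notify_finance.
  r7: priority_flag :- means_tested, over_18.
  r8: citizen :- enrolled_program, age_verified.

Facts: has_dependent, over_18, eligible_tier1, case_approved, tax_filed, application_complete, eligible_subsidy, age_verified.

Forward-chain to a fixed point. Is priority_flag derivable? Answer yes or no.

Round 1 fires r2, r3, r4, giving citizen, adult_resident, exempt_fee.
Round 2 fires r5, giving identity_verified.
Round 3 fires r1, giving notify_finance.
Round 4 fires r6, giving household_head.
Fixed point reached. priority_flag is concluded only by r7; r7 needs means_tested (never derived).

no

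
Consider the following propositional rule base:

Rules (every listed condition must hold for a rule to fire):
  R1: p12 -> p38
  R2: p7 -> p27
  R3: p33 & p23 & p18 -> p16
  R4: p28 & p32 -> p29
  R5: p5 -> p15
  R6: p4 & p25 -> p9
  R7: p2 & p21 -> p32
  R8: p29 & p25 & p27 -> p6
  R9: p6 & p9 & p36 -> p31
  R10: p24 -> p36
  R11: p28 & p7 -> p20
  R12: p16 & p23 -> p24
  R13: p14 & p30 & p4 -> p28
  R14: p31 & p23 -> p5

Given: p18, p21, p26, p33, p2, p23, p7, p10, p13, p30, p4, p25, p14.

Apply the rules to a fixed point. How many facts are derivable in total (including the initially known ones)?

Round 1: R2 [p7 -> p27]; R3 [p33 & p23 & p18 -> p16]; R6 [p4 & p25 -> p9]; R7 [p2 & p21 -> p32]; R13 [p14 & p30 & p4 -> p28]. Adds p27, p16, p9, p32, p28.
Round 2: R4 [p28 & p32 -> p29]; R11 [p28 & p7 -> p20]; R12 [p16 & p23 -> p24]. Adds p29, p20, p24.
Round 3: R8 [p29 & p25 & p27 -> p6]; R10 [p24 -> p36]. Adds p6, p36.
Round 4: R9 [p6 & p9 & p36 -> p31]. Adds p31.
Round 5: R14 [p31 & p23 -> p5]. Adds p5.
Round 6: R5 [p5 -> p15]. Adds p15.
Closure: {p10, p13, p14, p15, p16, p18, p2, p20, p21, p23, p24, p25, p26, p27, p28, p29, p30, p31, p32, p33, p36, p4, p5, p6, p7, p9} — 26 facts.

26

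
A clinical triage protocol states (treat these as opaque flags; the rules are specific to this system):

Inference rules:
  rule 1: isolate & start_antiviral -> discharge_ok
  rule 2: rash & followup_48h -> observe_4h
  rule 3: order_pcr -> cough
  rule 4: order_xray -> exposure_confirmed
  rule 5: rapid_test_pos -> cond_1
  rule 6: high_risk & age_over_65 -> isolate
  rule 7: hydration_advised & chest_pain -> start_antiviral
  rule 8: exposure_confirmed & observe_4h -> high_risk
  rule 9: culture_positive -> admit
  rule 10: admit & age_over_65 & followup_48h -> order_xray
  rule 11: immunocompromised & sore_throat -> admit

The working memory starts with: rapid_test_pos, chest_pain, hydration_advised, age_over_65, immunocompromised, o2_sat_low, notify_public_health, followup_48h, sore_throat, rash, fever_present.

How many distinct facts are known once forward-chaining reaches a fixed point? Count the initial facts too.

Round 1: rule 2 [rash & followup_48h -> observe_4h]; rule 5 [rapid_test_pos -> cond_1]; rule 7 [hydration_advised & chest_pain -> start_antiviral]; rule 11 [immunocompromised & sore_throat -> admit]. Adds observe_4h, cond_1, start_antiviral, admit.
Round 2: rule 10 [admit & age_over_65 & followup_48h -> order_xray]. Adds order_xray.
Round 3: rule 4 [order_xray -> exposure_confirmed]. Adds exposure_confirmed.
Round 4: rule 8 [exposure_confirmed & observe_4h -> high_risk]. Adds high_risk.
Round 5: rule 6 [high_risk & age_over_65 -> isolate]. Adds isolate.
Round 6: rule 1 [isolate & start_antiviral -> discharge_ok]. Adds discharge_ok.
Closure: {admit, age_over_65, chest_pain, cond_1, discharge_ok, exposure_confirmed, fever_present, followup_48h, high_risk, hydration_advised, immunocompromised, isolate, notify_public_health, o2_sat_low, observe_4h, order_xray, rapid_test_pos, rash, sore_throat, start_antiviral} — 20 facts.

20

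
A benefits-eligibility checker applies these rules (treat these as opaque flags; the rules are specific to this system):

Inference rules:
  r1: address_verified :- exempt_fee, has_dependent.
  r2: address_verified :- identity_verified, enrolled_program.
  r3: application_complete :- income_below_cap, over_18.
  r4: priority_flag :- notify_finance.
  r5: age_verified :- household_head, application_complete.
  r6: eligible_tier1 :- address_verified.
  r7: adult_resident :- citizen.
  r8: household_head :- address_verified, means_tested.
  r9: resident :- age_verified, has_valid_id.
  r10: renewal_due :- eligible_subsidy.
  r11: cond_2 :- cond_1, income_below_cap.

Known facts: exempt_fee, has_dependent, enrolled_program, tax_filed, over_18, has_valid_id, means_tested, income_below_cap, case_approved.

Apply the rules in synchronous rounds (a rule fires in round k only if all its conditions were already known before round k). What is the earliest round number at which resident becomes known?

4

Round 1 — r1, r3, derive address_verified, application_complete.
Round 2 — r6, r8, derive eligible_tier1, household_head.
Round 3 — r5, derive age_verified.
Round 4 — r9, derive resident.
resident first appears in round 4.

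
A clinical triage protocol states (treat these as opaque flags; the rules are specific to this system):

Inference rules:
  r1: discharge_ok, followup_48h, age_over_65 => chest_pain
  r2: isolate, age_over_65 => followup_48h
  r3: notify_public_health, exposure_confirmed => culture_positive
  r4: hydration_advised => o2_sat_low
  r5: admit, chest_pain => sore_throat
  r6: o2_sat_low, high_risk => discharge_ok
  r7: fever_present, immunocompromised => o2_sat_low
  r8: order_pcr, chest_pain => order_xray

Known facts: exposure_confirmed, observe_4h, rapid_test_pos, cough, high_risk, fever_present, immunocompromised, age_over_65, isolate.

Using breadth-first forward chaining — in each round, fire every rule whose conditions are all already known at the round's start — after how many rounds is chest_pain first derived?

Round 1: r2 [isolate, age_over_65 => followup_48h]; r7 [fever_present, immunocompromised => o2_sat_low]. New: followup_48h, o2_sat_low.
Round 2: r6 [o2_sat_low, high_risk => discharge_ok]. New: discharge_ok.
Round 3: r1 [discharge_ok, followup_48h, age_over_65 => chest_pain]. New: chest_pain.
chest_pain first appears in round 3.

3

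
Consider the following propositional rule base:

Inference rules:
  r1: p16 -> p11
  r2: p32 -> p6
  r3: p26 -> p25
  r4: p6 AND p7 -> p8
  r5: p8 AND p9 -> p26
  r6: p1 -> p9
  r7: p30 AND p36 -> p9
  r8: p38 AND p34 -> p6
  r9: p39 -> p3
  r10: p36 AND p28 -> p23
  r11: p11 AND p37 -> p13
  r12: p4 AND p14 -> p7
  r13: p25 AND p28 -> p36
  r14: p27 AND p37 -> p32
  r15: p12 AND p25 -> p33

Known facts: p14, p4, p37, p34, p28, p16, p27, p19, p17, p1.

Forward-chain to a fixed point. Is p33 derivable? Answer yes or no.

no

Round 1: r1 [p16 -> p11]; r6 [p1 -> p9]; r12 [p4 AND p14 -> p7]; r14 [p27 AND p37 -> p32]. Adds p11, p9, p7, p32.
Round 2: r2 [p32 -> p6]; r11 [p11 AND p37 -> p13]. Adds p6, p13.
Round 3: r4 [p6 AND p7 -> p8]. Adds p8.
Round 4: r5 [p8 AND p9 -> p26]. Adds p26.
Round 5: r3 [p26 -> p25]. Adds p25.
Round 6: r13 [p25 AND p28 -> p36]. Adds p36.
Round 7: r10 [p36 AND p28 -> p23]. Adds p23.
Fixed point reached. p33 is concluded only by r15; r15 needs p12 (never derived).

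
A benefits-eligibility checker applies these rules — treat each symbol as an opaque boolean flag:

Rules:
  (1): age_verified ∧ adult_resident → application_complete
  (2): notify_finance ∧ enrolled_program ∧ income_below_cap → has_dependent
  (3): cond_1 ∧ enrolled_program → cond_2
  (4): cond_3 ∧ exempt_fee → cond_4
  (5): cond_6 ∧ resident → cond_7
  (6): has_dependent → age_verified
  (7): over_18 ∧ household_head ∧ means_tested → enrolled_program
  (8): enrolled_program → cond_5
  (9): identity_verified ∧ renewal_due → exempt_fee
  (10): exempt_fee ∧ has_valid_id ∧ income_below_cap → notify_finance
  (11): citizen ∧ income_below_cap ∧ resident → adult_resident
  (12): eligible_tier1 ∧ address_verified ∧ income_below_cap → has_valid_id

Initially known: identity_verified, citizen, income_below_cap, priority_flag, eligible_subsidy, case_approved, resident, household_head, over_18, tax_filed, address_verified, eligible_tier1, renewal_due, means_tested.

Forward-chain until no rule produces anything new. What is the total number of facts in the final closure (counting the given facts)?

23

Round 1 — (7), (9), (11), (12), derive enrolled_program, exempt_fee, adult_resident, has_valid_id.
Round 2 — (8), (10), derive cond_5, notify_finance.
Round 3 — (2), derive has_dependent.
Round 4 — (6), derive age_verified.
Round 5 — (1), derive application_complete.
Closure: {address_verified, adult_resident, age_verified, application_complete, case_approved, citizen, cond_5, eligible_subsidy, eligible_tier1, enrolled_program, exempt_fee, has_dependent, has_valid_id, household_head, identity_verified, income_below_cap, means_tested, notify_finance, over_18, priority_flag, renewal_due, resident, tax_filed} — 23 facts.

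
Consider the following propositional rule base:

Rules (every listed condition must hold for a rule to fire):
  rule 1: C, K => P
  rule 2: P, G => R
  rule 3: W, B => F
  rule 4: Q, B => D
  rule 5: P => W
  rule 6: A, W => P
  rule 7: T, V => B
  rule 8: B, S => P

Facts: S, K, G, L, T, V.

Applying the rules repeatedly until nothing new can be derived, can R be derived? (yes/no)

yes

Round 1 — rule 7, derive B.
Round 2 — rule 8, derive P.
Round 3 — rule 2, rule 5, derive R, W.
Round 4 — rule 3, derive F.
R appears in round 3, so it is derivable.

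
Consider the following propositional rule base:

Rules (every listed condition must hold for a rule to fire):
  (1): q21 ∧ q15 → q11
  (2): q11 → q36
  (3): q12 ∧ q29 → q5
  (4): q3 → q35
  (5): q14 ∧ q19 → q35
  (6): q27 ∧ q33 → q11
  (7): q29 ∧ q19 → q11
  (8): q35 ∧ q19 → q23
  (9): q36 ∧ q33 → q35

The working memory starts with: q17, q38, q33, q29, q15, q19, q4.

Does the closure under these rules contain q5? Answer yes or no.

Round 1 fires (7), giving q11.
Round 2 fires (2), giving q36.
Round 3 fires (9), giving q35.
Round 4 fires (8), giving q23.
Fixed point reached. q5 is concluded only by (3); (3) needs q12 (never derived).

no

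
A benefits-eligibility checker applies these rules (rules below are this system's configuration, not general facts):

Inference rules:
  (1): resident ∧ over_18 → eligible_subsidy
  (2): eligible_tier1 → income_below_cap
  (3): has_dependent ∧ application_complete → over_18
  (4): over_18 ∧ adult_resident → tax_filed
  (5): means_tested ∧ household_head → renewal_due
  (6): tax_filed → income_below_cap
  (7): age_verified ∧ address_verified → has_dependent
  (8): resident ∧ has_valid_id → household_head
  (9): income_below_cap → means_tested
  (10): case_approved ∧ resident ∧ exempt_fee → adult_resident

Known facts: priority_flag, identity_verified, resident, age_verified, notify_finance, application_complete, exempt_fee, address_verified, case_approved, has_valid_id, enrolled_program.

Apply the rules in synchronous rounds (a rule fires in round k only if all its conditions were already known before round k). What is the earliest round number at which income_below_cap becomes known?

Round 1: (7) [age_verified ∧ address_verified → has_dependent]; (8) [resident ∧ has_valid_id → household_head]; (10) [case_approved ∧ resident ∧ exempt_fee → adult_resident]. Adds has_dependent, household_head, adult_resident.
Round 2: (3) [has_dependent ∧ application_complete → over_18]. Adds over_18.
Round 3: (1) [resident ∧ over_18 → eligible_subsidy]; (4) [over_18 ∧ adult_resident → tax_filed]. Adds eligible_subsidy, tax_filed.
Round 4: (6) [tax_filed → income_below_cap]. Adds income_below_cap.
income_below_cap first appears in round 4.

4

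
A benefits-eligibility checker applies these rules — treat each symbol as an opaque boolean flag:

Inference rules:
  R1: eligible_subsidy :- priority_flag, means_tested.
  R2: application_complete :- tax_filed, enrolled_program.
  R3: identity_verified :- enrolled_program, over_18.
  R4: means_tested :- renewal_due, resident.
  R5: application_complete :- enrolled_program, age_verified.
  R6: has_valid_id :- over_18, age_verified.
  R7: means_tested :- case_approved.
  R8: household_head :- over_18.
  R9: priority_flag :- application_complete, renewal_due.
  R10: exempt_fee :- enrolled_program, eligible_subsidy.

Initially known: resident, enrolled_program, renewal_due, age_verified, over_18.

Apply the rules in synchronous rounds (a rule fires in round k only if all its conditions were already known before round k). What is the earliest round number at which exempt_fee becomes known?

4

Round 1: R3 [identity_verified :- enrolled_program, over_18.]; R4 [means_tested :- renewal_due, resident.]; R5 [application_complete :- enrolled_program, age_verified.]; R6 [has_valid_id :- over_18, age_verified.]; R8 [household_head :- over_18.]. New: identity_verified, means_tested, application_complete, has_valid_id, household_head.
Round 2: R9 [priority_flag :- application_complete, renewal_due.]. New: priority_flag.
Round 3: R1 [eligible_subsidy :- priority_flag, means_tested.]. New: eligible_subsidy.
Round 4: R10 [exempt_fee :- enrolled_program, eligible_subsidy.]. New: exempt_fee.
exempt_fee first appears in round 4.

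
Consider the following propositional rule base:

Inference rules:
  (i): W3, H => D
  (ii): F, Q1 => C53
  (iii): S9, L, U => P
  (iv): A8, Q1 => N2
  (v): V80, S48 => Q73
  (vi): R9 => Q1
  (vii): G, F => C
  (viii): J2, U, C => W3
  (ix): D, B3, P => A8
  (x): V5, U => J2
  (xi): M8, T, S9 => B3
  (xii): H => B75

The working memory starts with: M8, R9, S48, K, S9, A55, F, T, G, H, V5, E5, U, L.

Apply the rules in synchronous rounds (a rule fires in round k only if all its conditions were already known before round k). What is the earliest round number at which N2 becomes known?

Round 1 fires (iii), (vi), (vii), (x), (xi), (xii), giving P, Q1, C, J2, B3, B75.
Round 2 fires (ii), (viii), giving C53, W3.
Round 3 fires (i), giving D.
Round 4 fires (ix), giving A8.
Round 5 fires (iv), giving N2.
N2 first appears in round 5.

5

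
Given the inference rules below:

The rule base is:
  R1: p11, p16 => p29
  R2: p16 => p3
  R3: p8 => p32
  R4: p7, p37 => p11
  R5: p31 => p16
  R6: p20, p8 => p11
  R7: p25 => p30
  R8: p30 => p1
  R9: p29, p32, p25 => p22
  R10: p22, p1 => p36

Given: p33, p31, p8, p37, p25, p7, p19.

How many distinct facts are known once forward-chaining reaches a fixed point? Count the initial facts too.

Round 1: R3 [p8 => p32]; R4 [p7, p37 => p11]; R5 [p31 => p16]; R7 [p25 => p30]. New: p32, p11, p16, p30.
Round 2: R1 [p11, p16 => p29]; R2 [p16 => p3]; R8 [p30 => p1]. New: p29, p3, p1.
Round 3: R9 [p29, p32, p25 => p22]. New: p22.
Round 4: R10 [p22, p1 => p36]. New: p36.
Closure: {p1, p11, p16, p19, p22, p25, p29, p3, p30, p31, p32, p33, p36, p37, p7, p8} — 16 facts.

16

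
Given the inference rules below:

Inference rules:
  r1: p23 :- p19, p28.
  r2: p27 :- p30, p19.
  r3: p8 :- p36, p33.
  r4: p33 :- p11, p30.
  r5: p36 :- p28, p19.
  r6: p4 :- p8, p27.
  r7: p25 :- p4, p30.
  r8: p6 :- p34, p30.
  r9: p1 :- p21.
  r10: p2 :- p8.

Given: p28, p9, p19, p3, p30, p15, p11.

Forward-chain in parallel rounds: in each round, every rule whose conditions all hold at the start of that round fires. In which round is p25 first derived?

4

Round 1 — r1, r2, r4, r5, derive p23, p27, p33, p36.
Round 2 — r3, derive p8.
Round 3 — r6, r10, derive p4, p2.
Round 4 — r7, derive p25.
p25 first appears in round 4.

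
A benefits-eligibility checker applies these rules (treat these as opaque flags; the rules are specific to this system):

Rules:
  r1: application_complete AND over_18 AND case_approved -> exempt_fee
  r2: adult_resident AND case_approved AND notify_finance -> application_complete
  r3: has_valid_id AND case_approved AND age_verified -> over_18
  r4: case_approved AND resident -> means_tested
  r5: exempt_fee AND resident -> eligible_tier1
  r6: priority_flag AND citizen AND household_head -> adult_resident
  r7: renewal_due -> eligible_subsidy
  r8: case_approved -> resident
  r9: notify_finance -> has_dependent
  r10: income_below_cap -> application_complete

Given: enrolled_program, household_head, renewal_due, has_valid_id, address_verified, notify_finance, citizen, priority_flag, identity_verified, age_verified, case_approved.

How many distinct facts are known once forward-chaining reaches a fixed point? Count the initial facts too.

Round 1 — r3, r6, r7, r8, r9, derive over_18, adult_resident, eligible_subsidy, resident, has_dependent.
Round 2 — r2, r4, derive application_complete, means_tested.
Round 3 — r1, derive exempt_fee.
Round 4 — r5, derive eligible_tier1.
Closure: {address_verified, adult_resident, age_verified, application_complete, case_approved, citizen, eligible_subsidy, eligible_tier1, enrolled_program, exempt_fee, has_dependent, has_valid_id, household_head, identity_verified, means_tested, notify_finance, over_18, priority_flag, renewal_due, resident} — 20 facts.

20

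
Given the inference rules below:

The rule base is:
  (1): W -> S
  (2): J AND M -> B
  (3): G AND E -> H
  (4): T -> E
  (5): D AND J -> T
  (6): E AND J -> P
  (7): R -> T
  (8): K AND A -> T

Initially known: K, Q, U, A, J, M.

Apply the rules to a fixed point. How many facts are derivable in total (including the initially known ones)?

Round 1 — (2), (8), derive B, T.
Round 2 — (4), derive E.
Round 3 — (6), derive P.
Closure: {A, B, E, J, K, M, P, Q, T, U} — 10 facts.

10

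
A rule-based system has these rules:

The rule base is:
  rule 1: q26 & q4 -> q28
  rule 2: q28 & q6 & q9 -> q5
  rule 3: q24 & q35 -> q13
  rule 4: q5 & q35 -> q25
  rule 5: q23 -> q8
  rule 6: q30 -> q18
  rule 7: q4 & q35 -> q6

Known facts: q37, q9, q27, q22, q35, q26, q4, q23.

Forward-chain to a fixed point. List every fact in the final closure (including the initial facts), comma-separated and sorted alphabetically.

q22, q23, q25, q26, q27, q28, q35, q37, q4, q5, q6, q8, q9

Round 1 fires rule 1, rule 5, rule 7, giving q28, q8, q6.
Round 2 fires rule 2, giving q5.
Round 3 fires rule 4, giving q25.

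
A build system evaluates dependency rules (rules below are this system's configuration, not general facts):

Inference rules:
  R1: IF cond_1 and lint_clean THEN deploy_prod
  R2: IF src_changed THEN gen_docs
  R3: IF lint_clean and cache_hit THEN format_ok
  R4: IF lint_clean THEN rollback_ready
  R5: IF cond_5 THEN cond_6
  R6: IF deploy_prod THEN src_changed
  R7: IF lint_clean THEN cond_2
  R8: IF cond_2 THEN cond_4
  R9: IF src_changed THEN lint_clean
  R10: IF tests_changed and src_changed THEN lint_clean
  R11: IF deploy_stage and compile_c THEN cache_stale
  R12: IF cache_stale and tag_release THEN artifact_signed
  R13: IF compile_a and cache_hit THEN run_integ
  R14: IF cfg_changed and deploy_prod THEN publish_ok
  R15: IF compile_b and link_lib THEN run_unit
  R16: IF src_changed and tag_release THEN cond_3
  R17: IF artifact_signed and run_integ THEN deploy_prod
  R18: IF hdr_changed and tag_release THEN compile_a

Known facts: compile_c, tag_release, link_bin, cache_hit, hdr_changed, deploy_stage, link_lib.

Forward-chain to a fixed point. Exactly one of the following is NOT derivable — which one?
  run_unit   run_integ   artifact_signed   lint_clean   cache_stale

Round 1 — R11, R18, derive cache_stale, compile_a.
Round 2 — R12, R13, derive artifact_signed, run_integ.
Round 3 — R17, derive deploy_prod.
Round 4 — R6, derive src_changed.
Round 5 — R2, R9, R16, derive gen_docs, lint_clean, cond_3.
Round 6 — R3, R4, R7, derive format_ok, rollback_ready, cond_2.
Round 7 — R8, derive cond_4.
Derived: lint_clean (round 5), cache_stale (round 1), run_integ (round 2), artifact_signed (round 2). run_unit never appears in any round.

run_unit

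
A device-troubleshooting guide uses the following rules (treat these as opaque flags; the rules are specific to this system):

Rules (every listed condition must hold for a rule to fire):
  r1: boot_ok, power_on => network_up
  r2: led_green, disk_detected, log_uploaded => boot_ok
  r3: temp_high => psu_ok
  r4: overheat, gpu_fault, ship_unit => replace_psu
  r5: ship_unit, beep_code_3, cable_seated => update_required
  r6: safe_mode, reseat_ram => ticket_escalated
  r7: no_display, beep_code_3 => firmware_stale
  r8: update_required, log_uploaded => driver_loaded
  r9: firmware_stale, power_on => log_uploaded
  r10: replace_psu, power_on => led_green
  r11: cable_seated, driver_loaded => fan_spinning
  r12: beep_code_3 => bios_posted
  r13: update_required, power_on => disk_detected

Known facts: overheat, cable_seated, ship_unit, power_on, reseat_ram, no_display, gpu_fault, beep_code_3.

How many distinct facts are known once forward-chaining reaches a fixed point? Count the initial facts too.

Round 1: r4 [overheat, gpu_fault, ship_unit => replace_psu]; r5 [ship_unit, beep_code_3, cable_seated => update_required]; r7 [no_display, beep_code_3 => firmware_stale]; r12 [beep_code_3 => bios_posted]. New: replace_psu, update_required, firmware_stale, bios_posted.
Round 2: r9 [firmware_stale, power_on => log_uploaded]; r10 [replace_psu, power_on => led_green]; r13 [update_required, power_on => disk_detected]. New: log_uploaded, led_green, disk_detected.
Round 3: r2 [led_green, disk_detected, log_uploaded => boot_ok]; r8 [update_required, log_uploaded => driver_loaded]. New: boot_ok, driver_loaded.
Round 4: r1 [boot_ok, power_on => network_up]; r11 [cable_seated, driver_loaded => fan_spinning]. New: network_up, fan_spinning.
Closure: {beep_code_3, bios_posted, boot_ok, cable_seated, disk_detected, driver_loaded, fan_spinning, firmware_stale, gpu_fault, led_green, log_uploaded, network_up, no_display, overheat, power_on, replace_psu, reseat_ram, ship_unit, update_required} — 19 facts.

19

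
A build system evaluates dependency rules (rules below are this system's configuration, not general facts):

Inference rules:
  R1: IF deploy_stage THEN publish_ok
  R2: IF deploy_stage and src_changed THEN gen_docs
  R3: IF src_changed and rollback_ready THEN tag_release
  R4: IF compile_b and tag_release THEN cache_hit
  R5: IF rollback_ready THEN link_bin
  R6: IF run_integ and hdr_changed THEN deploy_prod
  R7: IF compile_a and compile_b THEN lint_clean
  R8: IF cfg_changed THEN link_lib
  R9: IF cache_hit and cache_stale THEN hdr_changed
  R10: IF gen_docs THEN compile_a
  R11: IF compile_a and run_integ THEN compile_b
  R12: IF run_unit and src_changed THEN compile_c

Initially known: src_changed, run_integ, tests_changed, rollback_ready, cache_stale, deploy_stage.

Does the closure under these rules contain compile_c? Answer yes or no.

Round 1: R1 [IF deploy_stage THEN publish_ok]; R2 [IF deploy_stage and src_changed THEN gen_docs]; R3 [IF src_changed and rollback_ready THEN tag_release]; R5 [IF rollback_ready THEN link_bin]. Adds publish_ok, gen_docs, tag_release, link_bin.
Round 2: R10 [IF gen_docs THEN compile_a]. Adds compile_a.
Round 3: R11 [IF compile_a and run_integ THEN compile_b]. Adds compile_b.
Round 4: R4 [IF compile_b and tag_release THEN cache_hit]; R7 [IF compile_a and compile_b THEN lint_clean]. Adds cache_hit, lint_clean.
Round 5: R9 [IF cache_hit and cache_stale THEN hdr_changed]. Adds hdr_changed.
Round 6: R6 [IF run_integ and hdr_changed THEN deploy_prod]. Adds deploy_prod.
Fixed point reached. compile_c is concluded only by R12; R12 needs run_unit (never derived).

no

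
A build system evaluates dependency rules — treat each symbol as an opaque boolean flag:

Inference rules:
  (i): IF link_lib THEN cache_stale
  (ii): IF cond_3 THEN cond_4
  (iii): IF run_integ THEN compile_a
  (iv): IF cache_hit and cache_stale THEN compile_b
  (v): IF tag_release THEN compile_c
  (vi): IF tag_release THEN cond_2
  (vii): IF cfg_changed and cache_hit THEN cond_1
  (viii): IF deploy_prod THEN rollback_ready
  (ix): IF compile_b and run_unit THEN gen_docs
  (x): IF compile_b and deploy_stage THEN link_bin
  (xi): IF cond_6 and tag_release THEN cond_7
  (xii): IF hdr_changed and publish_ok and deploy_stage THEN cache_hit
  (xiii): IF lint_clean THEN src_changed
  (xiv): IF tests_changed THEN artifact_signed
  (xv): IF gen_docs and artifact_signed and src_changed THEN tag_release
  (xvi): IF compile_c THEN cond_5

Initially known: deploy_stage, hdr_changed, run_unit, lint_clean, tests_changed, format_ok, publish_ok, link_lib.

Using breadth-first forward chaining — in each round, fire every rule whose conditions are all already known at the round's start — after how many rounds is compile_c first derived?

5

Round 1: (i) [IF link_lib THEN cache_stale]; (xii) [IF hdr_changed and publish_ok and deploy_stage THEN cache_hit]; (xiii) [IF lint_clean THEN src_changed]; (xiv) [IF tests_changed THEN artifact_signed]. Adds cache_stale, cache_hit, src_changed, artifact_signed.
Round 2: (iv) [IF cache_hit and cache_stale THEN compile_b]. Adds compile_b.
Round 3: (ix) [IF compile_b and run_unit THEN gen_docs]; (x) [IF compile_b and deploy_stage THEN link_bin]. Adds gen_docs, link_bin.
Round 4: (xv) [IF gen_docs and artifact_signed and src_changed THEN tag_release]. Adds tag_release.
Round 5: (v) [IF tag_release THEN compile_c]; (vi) [IF tag_release THEN cond_2]. Adds compile_c, cond_2.
compile_c first appears in round 5.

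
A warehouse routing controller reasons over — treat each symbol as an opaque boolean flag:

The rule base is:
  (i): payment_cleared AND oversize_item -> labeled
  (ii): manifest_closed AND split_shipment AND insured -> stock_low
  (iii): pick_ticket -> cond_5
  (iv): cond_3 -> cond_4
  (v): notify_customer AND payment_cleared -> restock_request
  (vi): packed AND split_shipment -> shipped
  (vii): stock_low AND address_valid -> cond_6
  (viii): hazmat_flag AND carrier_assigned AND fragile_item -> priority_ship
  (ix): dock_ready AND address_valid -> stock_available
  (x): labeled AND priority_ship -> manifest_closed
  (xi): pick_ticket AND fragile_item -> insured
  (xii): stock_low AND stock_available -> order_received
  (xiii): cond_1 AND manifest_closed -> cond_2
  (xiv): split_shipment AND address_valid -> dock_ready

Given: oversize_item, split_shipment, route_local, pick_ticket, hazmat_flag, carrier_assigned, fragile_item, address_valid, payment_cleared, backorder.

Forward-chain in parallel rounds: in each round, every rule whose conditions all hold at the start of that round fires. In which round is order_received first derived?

Round 1 — (i), (iii), (viii), (xi), (xiv), derive labeled, cond_5, priority_ship, insured, dock_ready.
Round 2 — (ix), (x), derive stock_available, manifest_closed.
Round 3 — (ii), derive stock_low.
Round 4 — (vii), (xii), derive cond_6, order_received.
order_received first appears in round 4.

4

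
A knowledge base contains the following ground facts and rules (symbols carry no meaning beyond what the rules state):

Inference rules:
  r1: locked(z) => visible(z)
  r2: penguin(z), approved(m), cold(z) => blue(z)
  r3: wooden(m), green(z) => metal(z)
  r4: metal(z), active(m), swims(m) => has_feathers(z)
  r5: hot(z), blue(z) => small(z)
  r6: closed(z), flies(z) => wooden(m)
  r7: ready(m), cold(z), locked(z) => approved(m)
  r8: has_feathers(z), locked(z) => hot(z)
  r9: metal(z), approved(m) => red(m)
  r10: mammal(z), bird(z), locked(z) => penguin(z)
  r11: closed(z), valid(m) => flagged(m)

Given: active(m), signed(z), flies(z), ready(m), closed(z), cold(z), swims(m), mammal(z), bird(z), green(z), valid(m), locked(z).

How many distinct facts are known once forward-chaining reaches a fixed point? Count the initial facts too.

Round 1: r1 [locked(z) => visible(z)]; r6 [closed(z), flies(z) => wooden(m)]; r7 [ready(m), cold(z), locked(z) => approved(m)]; r10 [mammal(z), bird(z), locked(z) => penguin(z)]; r11 [closed(z), valid(m) => flagged(m)]. Adds visible(z), wooden(m), approved(m), penguin(z), flagged(m).
Round 2: r2 [penguin(z), approved(m), cold(z) => blue(z)]; r3 [wooden(m), green(z) => metal(z)]. Adds blue(z), metal(z).
Round 3: r4 [metal(z), active(m), swims(m) => has_feathers(z)]; r9 [metal(z), approved(m) => red(m)]. Adds has_feathers(z), red(m).
Round 4: r8 [has_feathers(z), locked(z) => hot(z)]. Adds hot(z).
Round 5: r5 [hot(z), blue(z) => small(z)]. Adds small(z).
Closure: {active(m), approved(m), bird(z), blue(z), closed(z), cold(z), flagged(m), flies(z), green(z), has_feathers(z), hot(z), locked(z), mammal(z), metal(z), penguin(z), ready(m), red(m), signed(z), small(z), swims(m), valid(m), visible(z), wooden(m)} — 23 facts.

23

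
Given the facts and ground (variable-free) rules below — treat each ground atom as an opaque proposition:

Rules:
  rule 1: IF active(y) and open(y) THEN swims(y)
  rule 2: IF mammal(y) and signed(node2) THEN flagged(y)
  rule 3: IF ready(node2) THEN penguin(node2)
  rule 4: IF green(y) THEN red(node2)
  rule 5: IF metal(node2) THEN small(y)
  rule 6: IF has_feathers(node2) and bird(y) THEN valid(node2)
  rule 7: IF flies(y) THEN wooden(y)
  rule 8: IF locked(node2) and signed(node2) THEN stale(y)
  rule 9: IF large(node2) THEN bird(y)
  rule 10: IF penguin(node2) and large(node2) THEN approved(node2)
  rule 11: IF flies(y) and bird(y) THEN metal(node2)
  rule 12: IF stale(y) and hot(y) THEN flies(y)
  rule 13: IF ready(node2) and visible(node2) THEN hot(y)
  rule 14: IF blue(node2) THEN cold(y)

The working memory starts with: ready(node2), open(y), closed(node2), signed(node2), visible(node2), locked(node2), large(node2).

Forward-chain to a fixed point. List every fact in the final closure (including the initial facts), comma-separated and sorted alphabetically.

approved(node2), bird(y), closed(node2), flies(y), hot(y), large(node2), locked(node2), metal(node2), open(y), penguin(node2), ready(node2), signed(node2), small(y), stale(y), visible(node2), wooden(y)

Round 1 — rule 3, rule 8, rule 9, rule 13, derive penguin(node2), stale(y), bird(y), hot(y).
Round 2 — rule 10, rule 12, derive approved(node2), flies(y).
Round 3 — rule 7, rule 11, derive wooden(y), metal(node2).
Round 4 — rule 5, derive small(y).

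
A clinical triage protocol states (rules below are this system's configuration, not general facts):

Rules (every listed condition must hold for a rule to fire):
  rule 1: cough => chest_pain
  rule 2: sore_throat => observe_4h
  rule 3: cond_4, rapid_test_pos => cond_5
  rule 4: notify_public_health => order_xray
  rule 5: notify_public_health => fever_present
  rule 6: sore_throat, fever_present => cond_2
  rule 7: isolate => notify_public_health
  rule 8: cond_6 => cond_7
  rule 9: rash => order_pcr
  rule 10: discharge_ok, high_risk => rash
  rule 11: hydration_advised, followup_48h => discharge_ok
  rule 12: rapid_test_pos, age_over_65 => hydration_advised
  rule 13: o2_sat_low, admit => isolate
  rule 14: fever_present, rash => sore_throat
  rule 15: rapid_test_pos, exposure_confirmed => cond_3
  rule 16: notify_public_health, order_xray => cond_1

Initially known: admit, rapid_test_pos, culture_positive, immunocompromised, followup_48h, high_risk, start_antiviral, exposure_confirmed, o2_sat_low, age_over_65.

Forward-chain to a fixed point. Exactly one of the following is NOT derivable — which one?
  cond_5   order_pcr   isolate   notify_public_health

cond_5

[1] rule 12 [rapid_test_pos, age_over_65 => hydration_advised]; rule 13 [o2_sat_low, admit => isolate]; rule 15 [rapid_test_pos, exposure_confirmed => cond_3]. ⇒ new: hydration_advised, isolate, cond_3.
[2] rule 7 [isolate => notify_public_health]; rule 11 [hydration_advised, followup_48h => discharge_ok]. ⇒ new: notify_public_health, discharge_ok.
[3] rule 4 [notify_public_health => order_xray]; rule 5 [notify_public_health => fever_present]; rule 10 [discharge_ok, high_risk => rash]. ⇒ new: order_xray, fever_present, rash.
[4] rule 9 [rash => order_pcr]; rule 14 [fever_present, rash => sore_throat]; rule 16 [notify_public_health, order_xray => cond_1]. ⇒ new: order_pcr, sore_throat, cond_1.
[5] rule 2 [sore_throat => observe_4h]; rule 6 [sore_throat, fever_present => cond_2]. ⇒ new: observe_4h, cond_2.
Derived: isolate (round 1), notify_public_health (round 2), order_pcr (round 4). cond_5 never appears in any round.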